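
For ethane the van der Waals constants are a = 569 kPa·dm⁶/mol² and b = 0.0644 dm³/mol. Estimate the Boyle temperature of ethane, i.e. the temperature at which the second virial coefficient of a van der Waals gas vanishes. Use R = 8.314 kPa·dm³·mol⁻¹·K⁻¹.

T_B ≈ 1063 K

For a van der Waals gas the second virial coefficient B₂ = b − a/(RT) vanishes at T_B = a/(Rb).
T_B = 569/(8.314×0.0644) = 569/0.53542 = 1063 K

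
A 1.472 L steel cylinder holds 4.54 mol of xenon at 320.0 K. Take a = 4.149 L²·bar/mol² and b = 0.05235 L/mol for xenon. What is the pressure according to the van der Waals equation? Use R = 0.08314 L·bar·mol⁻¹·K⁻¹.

P = nRT/(V − nb) − a n²/V²
nRT/(V − nb) = (4.54)(0.08314)(320.0)/(1.472 − 4.54×0.05235) = 120.79/1.2343 = 97.861 bar
a n²/V² = (4.149)(4.54)²/(1.472)² = 39.467 bar
P = 97.861 − 39.467 = 58.39 bar

P ≈ 58.39 bar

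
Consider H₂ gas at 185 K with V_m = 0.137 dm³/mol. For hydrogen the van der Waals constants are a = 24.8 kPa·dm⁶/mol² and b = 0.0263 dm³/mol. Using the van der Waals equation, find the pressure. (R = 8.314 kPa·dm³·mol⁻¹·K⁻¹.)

P = RT/(V_m − b) − a/V_m²
RT/(V_m − b) = (8.314)(185)/(0.137 − 0.0263) = 1538.1/0.11070 = 13894 kPa
a/V_m² = 24.8/(0.137)² = 1321.3 kPa
P = 13894 − 1321.3 = 12573 kPa

P ≈ 12573 kPa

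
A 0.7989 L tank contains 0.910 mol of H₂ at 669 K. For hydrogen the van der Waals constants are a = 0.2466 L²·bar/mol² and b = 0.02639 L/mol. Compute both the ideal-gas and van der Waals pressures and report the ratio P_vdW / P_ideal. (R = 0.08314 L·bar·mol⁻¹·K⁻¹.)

Ideal: P_ideal = nRT/V = (0.910)(0.08314)(669)/0.7989 = 63.3556 bar
vdW: P = nRT/(V − nb) − a n²/V² = 50.6148/0.774885 − 0.204209/0.638241 = 65.3191 − 0.319956 = 64.9991 bar
Ratio = 64.9991/63.3556 = 1.026

P_vdW / P_ideal ≈ 1.026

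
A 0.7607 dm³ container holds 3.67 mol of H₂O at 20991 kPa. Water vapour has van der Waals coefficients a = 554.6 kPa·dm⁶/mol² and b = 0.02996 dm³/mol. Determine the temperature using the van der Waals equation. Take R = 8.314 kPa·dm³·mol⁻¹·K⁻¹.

T = (P + a n²/V²)(V − nb)/(nR)
P + a n²/V² = 20991 + (554.6)(3.67)²/(0.7607)² = 33900 kPa
V − nb = 0.7607 − (3.67)(0.02996) = 0.65075 dm³
T = (33900)(0.65075)/((3.67)(8.314)) = 723.0 K

T ≈ 723.0 K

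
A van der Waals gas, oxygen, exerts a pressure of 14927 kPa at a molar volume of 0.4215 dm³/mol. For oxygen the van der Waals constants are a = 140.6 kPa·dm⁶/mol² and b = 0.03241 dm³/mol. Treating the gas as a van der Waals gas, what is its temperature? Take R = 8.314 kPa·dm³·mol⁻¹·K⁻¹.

T ≈ 735.6 K

T = (P + a/V_m²)(V_m − b)/R
P + a/V_m² = 14927 + 140.6/(0.4215)² = 15718 kPa
V_m − b = 0.4215 − 0.03241 = 0.38909 dm³/mol
T = (15718)(0.38909)/8.314 = 735.6 K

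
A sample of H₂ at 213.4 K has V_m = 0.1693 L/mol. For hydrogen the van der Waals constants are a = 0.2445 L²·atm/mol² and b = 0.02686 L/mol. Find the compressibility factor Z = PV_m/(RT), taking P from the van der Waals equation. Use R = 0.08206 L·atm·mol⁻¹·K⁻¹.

Z ≈ 1.106

P = RT/(V_m − b) − a/V_m² = (0.08206)(213.4)/(0.1693 − 0.02686) − 0.2445/(0.1693)²
  = 17.512/0.14244 − 8.5303 = 122.94 − 8.5303 = 114.41 atm
Z = PV_m/(RT) = (114.41)(0.1693)/((0.08206)(213.4)) = 19.370/17.512 = 1.106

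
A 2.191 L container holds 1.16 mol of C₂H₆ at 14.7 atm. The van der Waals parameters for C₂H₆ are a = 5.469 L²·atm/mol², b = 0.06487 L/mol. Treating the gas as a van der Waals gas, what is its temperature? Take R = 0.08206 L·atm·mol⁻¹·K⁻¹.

T ≈ 360.8 K

T = (P + a n²/V²)(V − nb)/(nR)
P + a n²/V² = 14.7 + (5.469)(1.16)²/(2.191)² = 16.233 atm
V − nb = 2.191 − (1.16)(0.06487) = 2.1158 L
T = (16.233)(2.1158)/((1.16)(0.08206)) = 360.8 K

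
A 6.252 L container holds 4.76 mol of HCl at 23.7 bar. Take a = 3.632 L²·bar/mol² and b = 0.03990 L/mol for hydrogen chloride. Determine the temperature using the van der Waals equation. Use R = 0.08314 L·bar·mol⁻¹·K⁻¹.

T ≈ 395.3 K

T = (P + a n²/V²)(V − nb)/(nR)
P + a n²/V² = 23.7 + (3.632)(4.76)²/(6.252)² = 25.805 bar
V − nb = 6.252 − (4.76)(0.03990) = 6.0621 L
T = (25.805)(6.0621)/((4.76)(0.08314)) = 395.3 K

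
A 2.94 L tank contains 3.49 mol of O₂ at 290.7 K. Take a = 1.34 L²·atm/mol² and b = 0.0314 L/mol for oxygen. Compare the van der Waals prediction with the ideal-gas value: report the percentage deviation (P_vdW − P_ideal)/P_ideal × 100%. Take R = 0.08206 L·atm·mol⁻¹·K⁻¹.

-2.80 %

Ideal: P_ideal = nRT/V = (3.49)(0.08206)(290.7)/2.94 = 28.3175 atm
vdW: P = nRT/(V − nb) − a n²/V² = 83.2534/2.83041 − 16.3213/8.64360 = 29.4139 − 1.88825 = 27.5257 atm
% deviation = (27.5257 − 28.3175)/28.3175 × 100% = -2.80%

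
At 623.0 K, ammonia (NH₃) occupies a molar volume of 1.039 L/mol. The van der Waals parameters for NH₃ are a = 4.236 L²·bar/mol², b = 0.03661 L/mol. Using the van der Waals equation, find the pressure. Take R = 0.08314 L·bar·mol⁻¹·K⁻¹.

P ≈ 47.75 bar

P = RT/(V_m − b) − a/V_m²
RT/(V_m − b) = (0.08314)(623.0)/(1.039 − 0.03661) = 51.796/1.0024 = 51.672 bar
a/V_m² = 4.236/(1.039)² = 3.9240 bar
P = 51.672 − 3.9240 = 47.75 bar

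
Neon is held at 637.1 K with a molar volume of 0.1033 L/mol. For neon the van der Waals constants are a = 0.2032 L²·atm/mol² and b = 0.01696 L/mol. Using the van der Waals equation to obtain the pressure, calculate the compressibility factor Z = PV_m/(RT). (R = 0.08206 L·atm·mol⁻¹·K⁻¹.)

P = RT/(V_m − b) − a/V_m² = (0.08206)(637.1)/(0.1033 − 0.01696) − 0.2032/(0.1033)²
  = 52.280/0.086340 − 19.042 = 605.51 − 19.042 = 586.47 atm
Z = PV_m/(RT) = (586.47)(0.1033)/((0.08206)(637.1)) = 60.582/52.280 = 1.159

Z ≈ 1.159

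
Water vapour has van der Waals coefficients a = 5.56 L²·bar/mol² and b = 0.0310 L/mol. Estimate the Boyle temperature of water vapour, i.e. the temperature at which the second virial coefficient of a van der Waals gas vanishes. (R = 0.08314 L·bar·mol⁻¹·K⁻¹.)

For a van der Waals gas the second virial coefficient B₂ = b − a/(RT) vanishes at T_B = a/(Rb).
T_B = 5.56/(0.08314×0.0310) = 5.56/0.0025773 = 2157 K

T_B ≈ 2157 K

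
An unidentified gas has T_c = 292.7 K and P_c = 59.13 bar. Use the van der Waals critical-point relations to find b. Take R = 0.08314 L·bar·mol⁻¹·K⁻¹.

b ≈ 0.05144 L/mol

From T_c = 8a/(27Rb) and P_c = a/(27b²): b = R T_c/(8 P_c).
b = (0.08314)(292.7)/(8×59.13) = 24.335/473.04 = 0.05144 L/mol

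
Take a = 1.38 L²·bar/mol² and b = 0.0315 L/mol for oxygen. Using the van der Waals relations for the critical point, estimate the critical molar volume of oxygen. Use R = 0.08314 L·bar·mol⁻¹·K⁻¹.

V_m,c ≈ 0.09450 L/mol

For a van der Waals gas, V_m,c = 3b.
V_m,c = 3×0.0315 = 0.09450 L/mol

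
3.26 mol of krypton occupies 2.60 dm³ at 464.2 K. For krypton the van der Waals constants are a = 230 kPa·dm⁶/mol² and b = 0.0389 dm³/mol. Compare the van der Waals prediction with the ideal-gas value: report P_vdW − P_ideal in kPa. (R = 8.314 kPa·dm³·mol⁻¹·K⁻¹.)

Ideal: P_ideal = nRT/V = (3.26)(8.314)(464.2)/2.60 = 4839.04 kPa
vdW: P = nRT/(V − nb) − a n²/V² = 12581.5/2.47319 − 2444.35/6.76000 = 5087.15 − 361.590 = 4725.56 kPa
ΔP = 4725.56 − 4839.04 = -113.5 kPa

ΔP ≈ -113.5 kPa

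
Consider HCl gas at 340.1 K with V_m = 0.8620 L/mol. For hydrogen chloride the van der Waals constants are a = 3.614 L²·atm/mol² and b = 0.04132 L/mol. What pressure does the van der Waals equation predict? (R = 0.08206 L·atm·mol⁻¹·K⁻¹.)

P = RT/(V_m − b) − a/V_m²
RT/(V_m − b) = (0.08206)(340.1)/(0.8620 − 0.04132) = 27.909/0.82068 = 34.007 atm
a/V_m² = 3.614/(0.8620)² = 4.8638 atm
P = 34.007 − 4.8638 = 29.14 atm

P ≈ 29.14 atm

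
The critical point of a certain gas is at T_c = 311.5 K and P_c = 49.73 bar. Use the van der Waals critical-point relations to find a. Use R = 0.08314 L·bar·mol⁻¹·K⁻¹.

From T_c = 8a/(27Rb) and P_c = a/(27b²): a = 27 R² T_c²/(64 P_c).
a = 27×(0.08314)²×(311.5)²/(64×49.73) = 18109/3182.7 = 5.690 L²·bar/mol²

a ≈ 5.690 L²·bar/mol²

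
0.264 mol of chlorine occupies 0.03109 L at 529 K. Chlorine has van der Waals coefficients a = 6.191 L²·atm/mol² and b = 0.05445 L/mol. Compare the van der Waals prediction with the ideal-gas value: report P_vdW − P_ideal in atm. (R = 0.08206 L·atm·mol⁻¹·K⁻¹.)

ΔP ≈ -129.4 atm

Ideal: P_ideal = nRT/V = (0.264)(0.08206)(529)/0.03109 = 368.613 atm
vdW: P = nRT/(V − nb) − a n²/V² = 11.4602/0.0167152 − 0.431488/0.000966588 = 685.615 − 446.403 = 239.212 atm
ΔP = 239.212 − 368.613 = -129.4 atm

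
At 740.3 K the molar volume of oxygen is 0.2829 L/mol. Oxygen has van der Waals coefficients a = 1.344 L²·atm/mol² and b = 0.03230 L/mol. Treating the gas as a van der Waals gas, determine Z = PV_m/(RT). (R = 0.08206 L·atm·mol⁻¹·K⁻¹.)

Z ≈ 1.051

P = RT/(V_m − b) − a/V_m² = (0.08206)(740.3)/(0.2829 − 0.03230) − 1.344/(0.2829)²
  = 60.749/0.25060 − 16.793 = 242.41 − 16.793 = 225.62 atm
Z = PV_m/(RT) = (225.62)(0.2829)/((0.08206)(740.3)) = 63.828/60.749 = 1.051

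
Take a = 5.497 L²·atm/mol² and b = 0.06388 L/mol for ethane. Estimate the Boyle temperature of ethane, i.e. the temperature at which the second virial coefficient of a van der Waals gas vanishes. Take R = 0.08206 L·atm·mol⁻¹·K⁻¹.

For a van der Waals gas the second virial coefficient B₂ = b − a/(RT) vanishes at T_B = a/(Rb).
T_B = 5.497/(0.08206×0.06388) = 5.497/0.0052420 = 1049 K

T_B ≈ 1049 K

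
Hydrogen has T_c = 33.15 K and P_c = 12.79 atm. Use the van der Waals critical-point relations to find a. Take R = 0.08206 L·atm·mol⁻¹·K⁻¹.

From T_c = 8a/(27Rb) and P_c = a/(27b²): a = 27 R² T_c²/(64 P_c).
a = 27×(0.08206)²×(33.15)²/(64×12.79) = 199.80/818.56 = 0.2441 L²·atm/mol²

a ≈ 0.2441 L²·atm/mol²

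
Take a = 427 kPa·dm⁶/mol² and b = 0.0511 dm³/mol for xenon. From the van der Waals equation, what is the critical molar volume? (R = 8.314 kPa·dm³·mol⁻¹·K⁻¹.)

For a van der Waals gas, V_m,c = 3b.
V_m,c = 3×0.0511 = 0.1533 dm³/mol

V_m,c ≈ 0.1533 dm³/mol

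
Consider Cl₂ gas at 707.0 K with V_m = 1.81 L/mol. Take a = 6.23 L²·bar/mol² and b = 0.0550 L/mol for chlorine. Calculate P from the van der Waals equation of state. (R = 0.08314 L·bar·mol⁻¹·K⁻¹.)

P = RT/(V_m − b) − a/V_m²
RT/(V_m − b) = (0.08314)(707.0)/(1.81 − 0.0550) = 58.780/1.7550 = 33.493 bar
a/V_m² = 6.23/(1.81)² = 1.9017 bar
P = 33.493 − 1.9017 = 31.59 bar

P ≈ 31.59 bar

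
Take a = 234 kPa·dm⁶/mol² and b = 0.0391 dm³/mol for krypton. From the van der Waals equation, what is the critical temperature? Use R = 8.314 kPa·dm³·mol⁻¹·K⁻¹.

T_c ≈ 213.3 K

For a van der Waals gas, T_c = 8a/(27Rb).
T_c = 8×234/(27×8.314×0.0391) = 1872.0/8.7771 = 213.3 K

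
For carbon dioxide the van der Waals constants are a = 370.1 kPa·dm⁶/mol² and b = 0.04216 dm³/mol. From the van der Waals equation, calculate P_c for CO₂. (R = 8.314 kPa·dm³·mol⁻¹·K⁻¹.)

P_c ≈ 7712 kPa

For a van der Waals gas, P_c = a/(27b²).
P_c = 370.1/(27×(0.04216)²) = 370.1/0.047992 = 7712 kPa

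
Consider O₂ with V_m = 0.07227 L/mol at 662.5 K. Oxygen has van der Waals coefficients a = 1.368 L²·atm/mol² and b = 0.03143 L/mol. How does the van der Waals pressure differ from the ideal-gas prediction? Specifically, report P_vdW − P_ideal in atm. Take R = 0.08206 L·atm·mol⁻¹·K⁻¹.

ΔP ≈ 317.0 atm

Ideal: P_ideal = RT/V_m = (0.08206)(662.5)/0.07227 = 752.245 atm
vdW: P = RT/(V_m − b) − a/V_m² = 54.3648/0.0408400 − 1.368/0.00522295 = 1331.17 − 261.921 = 1069.25 atm
ΔP = 1069.25 − 752.245 = 317.0 atm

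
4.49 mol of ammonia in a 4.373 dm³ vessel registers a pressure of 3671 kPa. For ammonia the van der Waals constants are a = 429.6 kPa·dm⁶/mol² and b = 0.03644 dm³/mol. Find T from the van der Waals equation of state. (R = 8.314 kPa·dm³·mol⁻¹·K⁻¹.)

T ≈ 465.0 K

T = (P + a n²/V²)(V − nb)/(nR)
P + a n²/V² = 3671 + (429.6)(4.49)²/(4.373)² = 4123.9 kPa
V − nb = 4.373 − (4.49)(0.03644) = 4.2094 dm³
T = (4123.9)(4.2094)/((4.49)(8.314)) = 465.0 K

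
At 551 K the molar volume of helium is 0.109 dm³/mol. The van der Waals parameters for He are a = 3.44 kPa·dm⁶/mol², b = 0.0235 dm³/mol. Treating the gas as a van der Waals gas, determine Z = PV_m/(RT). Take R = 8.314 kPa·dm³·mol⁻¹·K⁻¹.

P = RT/(V_m − b) − a/V_m² = (8.314)(551)/(0.109 − 0.0235) − 3.44/(0.109)²
  = 4581.0/0.085500 − 289.54 = 53579 − 289.54 = 53289 kPa
Z = PV_m/(RT) = (53289)(0.109)/((8.314)(551)) = 5808.5/4581.0 = 1.268

Z ≈ 1.268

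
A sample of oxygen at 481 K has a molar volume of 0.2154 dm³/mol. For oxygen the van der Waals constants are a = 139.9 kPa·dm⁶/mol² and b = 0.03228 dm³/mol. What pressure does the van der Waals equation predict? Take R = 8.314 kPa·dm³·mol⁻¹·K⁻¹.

P = RT/(V_m − b) − a/V_m²
RT/(V_m − b) = (8.314)(481)/(0.2154 − 0.03228) = 3999.0/0.18312 = 21838 kPa
a/V_m² = 139.9/(0.2154)² = 3015.3 kPa
P = 21838 − 3015.3 = 18823 kPa

P ≈ 18823 kPa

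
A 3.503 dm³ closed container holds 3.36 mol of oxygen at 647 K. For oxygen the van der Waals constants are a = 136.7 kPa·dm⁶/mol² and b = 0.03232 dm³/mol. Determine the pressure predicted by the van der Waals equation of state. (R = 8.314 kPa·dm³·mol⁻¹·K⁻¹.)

P = nRT/(V − nb) − a n²/V²
nRT/(V − nb) = (3.36)(8.314)(647)/(3.503 − 3.36×0.03232) = 18074/3.3944 = 5324.7 kPa
a n²/V² = (136.7)(3.36)²/(3.503)² = 125.77 kPa
P = 5324.7 − 125.77 = 5199 kPa

P ≈ 5199 kPa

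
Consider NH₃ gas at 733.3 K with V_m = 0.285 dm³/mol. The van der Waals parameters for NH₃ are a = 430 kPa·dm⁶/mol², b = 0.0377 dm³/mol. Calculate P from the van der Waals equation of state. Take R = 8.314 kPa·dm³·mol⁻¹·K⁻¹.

P = RT/(V_m − b) − a/V_m²
RT/(V_m − b) = (8.314)(733.3)/(0.285 − 0.0377) = 6096.7/0.24730 = 24653 kPa
a/V_m² = 430/(0.285)² = 5293.9 kPa
P = 24653 − 5293.9 = 19359 kPa

P ≈ 19359 kPa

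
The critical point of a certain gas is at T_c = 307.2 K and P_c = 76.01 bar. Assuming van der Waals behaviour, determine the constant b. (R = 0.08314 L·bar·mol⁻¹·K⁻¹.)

b ≈ 0.04200 L/mol

From T_c = 8a/(27Rb) and P_c = a/(27b²): b = R T_c/(8 P_c).
b = (0.08314)(307.2)/(8×76.01) = 25.541/608.08 = 0.04200 L/mol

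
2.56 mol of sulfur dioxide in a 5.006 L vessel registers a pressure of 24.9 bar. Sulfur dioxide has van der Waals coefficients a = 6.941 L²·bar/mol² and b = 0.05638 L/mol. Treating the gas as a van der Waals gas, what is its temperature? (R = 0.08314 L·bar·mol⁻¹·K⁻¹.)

T ≈ 610.2 K

T = (P + a n²/V²)(V − nb)/(nR)
P + a n²/V² = 24.9 + (6.941)(2.56)²/(5.006)² = 26.715 bar
V − nb = 5.006 − (2.56)(0.05638) = 4.8617 L
T = (26.715)(4.8617)/((2.56)(0.08314)) = 610.2 K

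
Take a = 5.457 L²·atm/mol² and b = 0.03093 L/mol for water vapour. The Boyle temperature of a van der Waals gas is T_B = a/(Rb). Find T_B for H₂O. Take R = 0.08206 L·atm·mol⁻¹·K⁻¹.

T_B ≈ 2150 K

For a van der Waals gas the second virial coefficient B₂ = b − a/(RT) vanishes at T_B = a/(Rb).
T_B = 5.457/(0.08206×0.03093) = 5.457/0.0025381 = 2150 K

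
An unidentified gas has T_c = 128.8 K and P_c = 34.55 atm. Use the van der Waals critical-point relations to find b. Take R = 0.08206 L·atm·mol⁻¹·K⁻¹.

b ≈ 0.03824 L/mol

From T_c = 8a/(27Rb) and P_c = a/(27b²): b = R T_c/(8 P_c).
b = (0.08206)(128.8)/(8×34.55) = 10.569/276.40 = 0.03824 L/mol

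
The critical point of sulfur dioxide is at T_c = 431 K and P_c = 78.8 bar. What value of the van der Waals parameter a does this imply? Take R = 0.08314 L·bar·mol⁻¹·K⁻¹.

From T_c = 8a/(27Rb) and P_c = a/(27b²): a = 27 R² T_c²/(64 P_c).
a = 27×(0.08314)²×(431)²/(64×78.8) = 34669/5043.2 = 6.874 L²·bar/mol²

a ≈ 6.874 L²·bar/mol²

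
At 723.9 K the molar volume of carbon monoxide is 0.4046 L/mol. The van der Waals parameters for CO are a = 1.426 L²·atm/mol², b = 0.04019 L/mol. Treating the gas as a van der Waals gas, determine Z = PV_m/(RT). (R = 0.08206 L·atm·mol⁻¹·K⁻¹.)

P = RT/(V_m − b) − a/V_m² = (0.08206)(723.9)/(0.4046 − 0.04019) − 1.426/(0.4046)²
  = 59.403/0.36441 − 8.7110 = 163.01 − 8.7110 = 154.30 atm
Z = PV_m/(RT) = (154.30)(0.4046)/((0.08206)(723.9)) = 62.430/59.403 = 1.051

Z ≈ 1.051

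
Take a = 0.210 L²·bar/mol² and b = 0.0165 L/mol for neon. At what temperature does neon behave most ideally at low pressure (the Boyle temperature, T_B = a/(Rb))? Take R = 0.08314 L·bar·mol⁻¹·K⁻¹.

For a van der Waals gas the second virial coefficient B₂ = b − a/(RT) vanishes at T_B = a/(Rb).
T_B = 0.210/(0.08314×0.0165) = 0.210/0.0013718 = 153.1 K

T_B ≈ 153.1 K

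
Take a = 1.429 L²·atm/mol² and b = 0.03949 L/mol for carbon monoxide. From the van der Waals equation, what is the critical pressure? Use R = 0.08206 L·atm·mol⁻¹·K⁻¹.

For a van der Waals gas, P_c = a/(27b²).
P_c = 1.429/(27×(0.03949)²) = 1.429/0.042105 = 33.94 atm

P_c ≈ 33.94 atm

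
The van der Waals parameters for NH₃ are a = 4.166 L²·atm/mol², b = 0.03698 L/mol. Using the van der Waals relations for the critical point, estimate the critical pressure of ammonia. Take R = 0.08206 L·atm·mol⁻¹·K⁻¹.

P_c ≈ 112.8 atm

For a van der Waals gas, P_c = a/(27b²).
P_c = 4.166/(27×(0.03698)²) = 4.166/0.036923 = 112.8 atm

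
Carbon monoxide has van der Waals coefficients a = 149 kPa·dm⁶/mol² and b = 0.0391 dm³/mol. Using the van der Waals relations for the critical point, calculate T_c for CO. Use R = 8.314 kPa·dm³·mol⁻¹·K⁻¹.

For a van der Waals gas, T_c = 8a/(27Rb).
T_c = 8×149/(27×8.314×0.0391) = 1192.0/8.7771 = 135.8 K

T_c ≈ 135.8 K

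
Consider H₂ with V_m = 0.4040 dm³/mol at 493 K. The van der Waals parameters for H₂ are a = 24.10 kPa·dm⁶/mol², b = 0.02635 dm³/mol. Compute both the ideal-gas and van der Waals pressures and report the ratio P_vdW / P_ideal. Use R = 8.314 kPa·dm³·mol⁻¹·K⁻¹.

P_vdW / P_ideal ≈ 1.055

Ideal: P_ideal = RT/V_m = (8.314)(493)/0.4040 = 10145.5 kPa
vdW: P = RT/(V_m − b) − a/V_m² = 4098.80/0.377650 − 24.10/0.163216 = 10853.4 − 147.657 = 10705.7 kPa
Ratio = 10705.7/10145.5 = 1.055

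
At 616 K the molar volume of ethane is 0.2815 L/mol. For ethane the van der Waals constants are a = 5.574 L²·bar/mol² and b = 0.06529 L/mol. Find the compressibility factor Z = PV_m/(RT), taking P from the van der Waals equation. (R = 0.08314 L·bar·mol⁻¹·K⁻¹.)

P = RT/(V_m − b) − a/V_m² = (0.08314)(616)/(0.2815 − 0.06529) − 5.574/(0.2815)²
  = 51.214/0.21621 − 70.341 = 236.87 − 70.341 = 166.53 bar
Z = PV_m/(RT) = (166.53)(0.2815)/((0.08314)(616)) = 46.878/51.214 = 0.9153

Z ≈ 0.9153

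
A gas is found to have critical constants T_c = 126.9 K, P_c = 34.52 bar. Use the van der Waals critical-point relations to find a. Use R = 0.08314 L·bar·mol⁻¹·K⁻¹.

a ≈ 1.360 L²·bar/mol²

From T_c = 8a/(27Rb) and P_c = a/(27b²): a = 27 R² T_c²/(64 P_c).
a = 27×(0.08314)²×(126.9)²/(64×34.52) = 3005.4/2209.3 = 1.360 L²·bar/mol²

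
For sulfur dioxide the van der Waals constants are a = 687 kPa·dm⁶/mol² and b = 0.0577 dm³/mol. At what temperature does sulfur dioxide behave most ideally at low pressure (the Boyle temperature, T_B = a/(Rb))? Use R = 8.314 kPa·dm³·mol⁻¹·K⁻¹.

T_B ≈ 1432 K

For a van der Waals gas the second virial coefficient B₂ = b − a/(RT) vanishes at T_B = a/(Rb).
T_B = 687/(8.314×0.0577) = 687/0.47972 = 1432 K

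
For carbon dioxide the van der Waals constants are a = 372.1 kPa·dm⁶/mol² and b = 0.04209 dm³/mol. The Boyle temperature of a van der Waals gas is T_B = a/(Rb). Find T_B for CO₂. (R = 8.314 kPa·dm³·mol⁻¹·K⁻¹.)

T_B ≈ 1063 K

For a van der Waals gas the second virial coefficient B₂ = b − a/(RT) vanishes at T_B = a/(Rb).
T_B = 372.1/(8.314×0.04209) = 372.1/0.34994 = 1063 K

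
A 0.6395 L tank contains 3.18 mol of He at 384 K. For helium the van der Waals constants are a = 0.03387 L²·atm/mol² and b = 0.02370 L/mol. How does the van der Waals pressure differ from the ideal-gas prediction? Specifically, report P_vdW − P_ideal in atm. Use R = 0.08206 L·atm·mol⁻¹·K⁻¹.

ΔP ≈ 20.10 atm

Ideal: P_ideal = nRT/V = (3.18)(0.08206)(384)/0.6395 = 156.693 atm
vdW: P = nRT/(V − nb) − a n²/V² = 100.205/0.564134 − 0.342507/0.408960 = 177.626 − 0.837507 = 176.788 atm
ΔP = 176.788 − 156.693 = 20.10 atm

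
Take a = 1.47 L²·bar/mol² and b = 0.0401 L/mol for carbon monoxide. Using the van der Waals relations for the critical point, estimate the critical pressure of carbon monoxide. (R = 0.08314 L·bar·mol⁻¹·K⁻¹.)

For a van der Waals gas, P_c = a/(27b²).
P_c = 1.47/(27×(0.0401)²) = 1.47/0.043416 = 33.86 bar

P_c ≈ 33.86 bar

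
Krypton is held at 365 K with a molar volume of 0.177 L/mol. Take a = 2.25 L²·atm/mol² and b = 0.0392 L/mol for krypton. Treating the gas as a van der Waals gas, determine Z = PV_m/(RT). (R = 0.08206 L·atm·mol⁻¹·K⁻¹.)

Z ≈ 0.8601

P = RT/(V_m − b) − a/V_m² = (0.08206)(365)/(0.177 − 0.0392) − 2.25/(0.177)²
  = 29.952/0.13780 − 71.818 = 217.36 − 71.818 = 145.54 atm
Z = PV_m/(RT) = (145.54)(0.177)/((0.08206)(365)) = 25.761/29.952 = 0.8601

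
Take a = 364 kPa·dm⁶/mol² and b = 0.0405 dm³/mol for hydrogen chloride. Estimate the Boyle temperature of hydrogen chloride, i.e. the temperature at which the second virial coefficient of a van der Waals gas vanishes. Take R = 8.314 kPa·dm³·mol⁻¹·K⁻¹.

T_B ≈ 1081 K

For a van der Waals gas the second virial coefficient B₂ = b − a/(RT) vanishes at T_B = a/(Rb).
T_B = 364/(8.314×0.0405) = 364/0.33672 = 1081 K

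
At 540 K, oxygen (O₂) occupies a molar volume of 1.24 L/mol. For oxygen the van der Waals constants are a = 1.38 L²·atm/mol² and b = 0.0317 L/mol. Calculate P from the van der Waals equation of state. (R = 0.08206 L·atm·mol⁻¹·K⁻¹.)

P = RT/(V_m − b) − a/V_m²
RT/(V_m − b) = (0.08206)(540)/(1.24 − 0.0317) = 44.312/1.2083 = 36.673 atm
a/V_m² = 1.38/(1.24)² = 0.89750 atm
P = 36.673 − 0.89750 = 35.78 atm

P ≈ 35.78 atm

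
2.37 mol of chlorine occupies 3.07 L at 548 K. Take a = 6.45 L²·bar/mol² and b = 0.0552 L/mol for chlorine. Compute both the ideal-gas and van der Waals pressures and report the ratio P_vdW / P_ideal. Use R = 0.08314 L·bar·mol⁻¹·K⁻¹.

P_vdW / P_ideal ≈ 0.9352

Ideal: P_ideal = nRT/V = (2.37)(0.08314)(548)/3.07 = 35.1723 bar
vdW: P = nRT/(V − nb) − a n²/V² = 107.979/2.93918 − 36.2290/9.42490 = 36.7378 − 3.84397 = 32.8938 bar
Ratio = 32.8938/35.1723 = 0.9352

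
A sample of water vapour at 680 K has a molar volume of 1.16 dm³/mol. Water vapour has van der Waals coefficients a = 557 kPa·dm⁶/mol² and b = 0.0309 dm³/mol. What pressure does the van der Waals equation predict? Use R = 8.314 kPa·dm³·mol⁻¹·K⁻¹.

P = RT/(V_m − b) − a/V_m²
RT/(V_m − b) = (8.314)(680)/(1.16 − 0.0309) = 5653.5/1.1291 = 5007.1 kPa
a/V_m² = 557/(1.16)² = 413.94 kPa
P = 5007.1 − 413.94 = 4593 kPa

P ≈ 4593 kPa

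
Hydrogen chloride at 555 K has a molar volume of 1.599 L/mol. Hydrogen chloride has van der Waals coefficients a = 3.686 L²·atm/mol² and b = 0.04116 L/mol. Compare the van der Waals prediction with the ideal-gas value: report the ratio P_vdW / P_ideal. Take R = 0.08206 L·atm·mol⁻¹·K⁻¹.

P_vdW / P_ideal ≈ 0.9758

Ideal: P_ideal = RT/V_m = (0.08206)(555)/1.599 = 28.4824 atm
vdW: P = RT/(V_m − b) − a/V_m² = 45.5433/1.55784 − 3.686/2.55680 = 29.2349 − 1.44165 = 27.7933 atm
Ratio = 27.7933/28.4824 = 0.9758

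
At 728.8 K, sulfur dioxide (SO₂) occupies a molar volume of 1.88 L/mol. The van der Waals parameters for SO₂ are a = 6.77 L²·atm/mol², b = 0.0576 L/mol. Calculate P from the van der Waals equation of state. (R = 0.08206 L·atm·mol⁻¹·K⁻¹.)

P = RT/(V_m − b) − a/V_m²
RT/(V_m − b) = (0.08206)(728.8)/(1.88 − 0.0576) = 59.805/1.8224 = 32.817 atm
a/V_m² = 6.77/(1.88)² = 1.9155 atm
P = 32.817 − 1.9155 = 30.90 atm

P ≈ 30.90 atm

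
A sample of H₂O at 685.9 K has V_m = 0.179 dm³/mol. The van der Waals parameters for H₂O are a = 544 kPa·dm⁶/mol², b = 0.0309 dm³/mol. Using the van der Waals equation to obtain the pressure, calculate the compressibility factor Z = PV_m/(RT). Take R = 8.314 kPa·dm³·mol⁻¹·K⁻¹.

Z ≈ 0.6757

P = RT/(V_m − b) − a/V_m² = (8.314)(685.9)/(0.179 − 0.0309) − 544/(0.179)²
  = 5702.6/0.14810 − 16978 = 38505 − 16978 = 21527 kPa
Z = PV_m/(RT) = (21527)(0.179)/((8.314)(685.9)) = 3853.3/5702.6 = 0.6757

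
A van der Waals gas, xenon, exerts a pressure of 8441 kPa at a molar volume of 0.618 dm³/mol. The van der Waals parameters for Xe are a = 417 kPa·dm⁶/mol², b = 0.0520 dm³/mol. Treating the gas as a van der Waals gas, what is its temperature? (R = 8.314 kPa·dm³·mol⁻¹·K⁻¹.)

T ≈ 649.0 K

T = (P + a/V_m²)(V_m − b)/R
P + a/V_m² = 8441 + 417/(0.618)² = 9532.8 kPa
V_m − b = 0.618 − 0.0520 = 0.56600 dm³/mol
T = (9532.8)(0.56600)/8.314 = 649.0 K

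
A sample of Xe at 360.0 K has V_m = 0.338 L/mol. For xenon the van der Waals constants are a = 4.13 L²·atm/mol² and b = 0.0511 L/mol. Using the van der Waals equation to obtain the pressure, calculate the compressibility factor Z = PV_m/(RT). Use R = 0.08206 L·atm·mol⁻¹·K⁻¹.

Z ≈ 0.7645

P = RT/(V_m − b) − a/V_m² = (0.08206)(360.0)/(0.338 − 0.0511) − 4.13/(0.338)²
  = 29.542/0.28690 − 36.151 = 102.97 − 36.151 = 66.82 atm
Z = PV_m/(RT) = (66.82)(0.338)/((0.08206)(360.0)) = 22.585/29.542 = 0.7645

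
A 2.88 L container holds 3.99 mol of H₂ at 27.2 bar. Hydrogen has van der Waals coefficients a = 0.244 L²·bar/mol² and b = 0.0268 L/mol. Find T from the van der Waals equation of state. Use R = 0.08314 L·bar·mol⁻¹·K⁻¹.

T = (P + a n²/V²)(V − nb)/(nR)
P + a n²/V² = 27.2 + (0.244)(3.99)²/(2.88)² = 27.668 bar
V − nb = 2.88 − (3.99)(0.0268) = 2.7731 L
T = (27.668)(2.7731)/((3.99)(0.08314)) = 231.3 K

T ≈ 231.3 K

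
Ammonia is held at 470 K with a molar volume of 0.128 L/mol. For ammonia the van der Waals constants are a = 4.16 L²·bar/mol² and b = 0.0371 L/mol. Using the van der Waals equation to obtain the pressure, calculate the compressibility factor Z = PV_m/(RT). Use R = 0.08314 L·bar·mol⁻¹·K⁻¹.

P = RT/(V_m − b) − a/V_m² = (0.08314)(470)/(0.128 − 0.0371) − 4.16/(0.128)²
  = 39.076/0.090900 − 253.91 = 429.88 − 253.91 = 175.97 bar
Z = PV_m/(RT) = (175.97)(0.128)/((0.08314)(470)) = 22.524/39.076 = 0.5764

Z ≈ 0.5764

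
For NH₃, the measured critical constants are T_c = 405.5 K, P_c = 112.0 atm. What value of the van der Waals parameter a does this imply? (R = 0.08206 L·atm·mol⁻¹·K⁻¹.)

From T_c = 8a/(27Rb) and P_c = a/(27b²): a = 27 R² T_c²/(64 P_c).
a = 27×(0.08206)²×(405.5)²/(64×112.0) = 29896/7168.0 = 4.171 L²·atm/mol²

a ≈ 4.171 L²·atm/mol²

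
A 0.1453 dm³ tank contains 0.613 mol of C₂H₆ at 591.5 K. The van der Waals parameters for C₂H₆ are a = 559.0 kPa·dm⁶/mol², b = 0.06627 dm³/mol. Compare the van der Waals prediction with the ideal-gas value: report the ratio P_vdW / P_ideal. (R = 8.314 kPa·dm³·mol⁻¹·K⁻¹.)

P_vdW / P_ideal ≈ 0.9085

Ideal: P_ideal = nRT/V = (0.613)(8.314)(591.5)/0.1453 = 20747.2 kPa
vdW: P = nRT/(V − nb) − a n²/V² = 3014.57/0.104676 − 210.055/0.0211121 = 28799.1 − 9949.51 = 18849.6 kPa
Ratio = 18849.6/20747.2 = 0.9085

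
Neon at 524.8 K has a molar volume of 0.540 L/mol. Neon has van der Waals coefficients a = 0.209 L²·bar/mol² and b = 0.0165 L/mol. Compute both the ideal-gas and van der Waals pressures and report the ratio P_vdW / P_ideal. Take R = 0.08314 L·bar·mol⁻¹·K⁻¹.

P_vdW / P_ideal ≈ 1.023

Ideal: P_ideal = RT/V_m = (0.08314)(524.8)/0.540 = 80.7998 bar
vdW: P = RT/(V_m − b) − a/V_m² = 43.6319/0.523500 − 0.209/0.291600 = 83.3465 − 0.716735 = 82.6298 bar
Ratio = 82.6298/80.7998 = 1.023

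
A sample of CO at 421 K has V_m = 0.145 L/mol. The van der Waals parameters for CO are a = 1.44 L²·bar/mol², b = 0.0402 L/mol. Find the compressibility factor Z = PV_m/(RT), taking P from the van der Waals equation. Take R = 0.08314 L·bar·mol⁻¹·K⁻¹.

Z ≈ 1.100

P = RT/(V_m − b) − a/V_m² = (0.08314)(421)/(0.145 − 0.0402) − 1.44/(0.145)²
  = 35.002/0.10480 − 68.490 = 333.99 − 68.490 = 265.50 bar
Z = PV_m/(RT) = (265.50)(0.145)/((0.08314)(421)) = 38.498/35.002 = 1.100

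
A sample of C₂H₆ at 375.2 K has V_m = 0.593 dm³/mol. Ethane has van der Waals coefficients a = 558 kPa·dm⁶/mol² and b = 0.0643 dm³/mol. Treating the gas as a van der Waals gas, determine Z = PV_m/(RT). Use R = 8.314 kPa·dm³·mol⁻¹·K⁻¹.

Z ≈ 0.8200

P = RT/(V_m − b) − a/V_m² = (8.314)(375.2)/(0.593 − 0.0643) − 558/(0.593)²
  = 3119.4/0.52870 − 1586.8 = 5900.1 − 1586.8 = 4313.3 kPa
Z = PV_m/(RT) = (4313.3)(0.593)/((8.314)(375.2)) = 2557.8/3119.4 = 0.8200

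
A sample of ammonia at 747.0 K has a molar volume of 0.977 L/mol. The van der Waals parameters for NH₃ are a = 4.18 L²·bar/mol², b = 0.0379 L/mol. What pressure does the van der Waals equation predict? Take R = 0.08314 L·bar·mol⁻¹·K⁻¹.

P ≈ 61.75 bar

P = RT/(V_m − b) − a/V_m²
RT/(V_m − b) = (0.08314)(747.0)/(0.977 − 0.0379) = 62.106/0.93910 = 66.134 bar
a/V_m² = 4.18/(0.977)² = 4.3791 bar
P = 66.134 − 4.3791 = 61.75 bar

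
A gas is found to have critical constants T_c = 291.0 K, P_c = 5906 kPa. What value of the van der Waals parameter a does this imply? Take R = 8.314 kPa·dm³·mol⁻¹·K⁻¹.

From T_c = 8a/(27Rb) and P_c = a/(27b²): a = 27 R² T_c²/(64 P_c).
a = 27×(8.314)²×(291.0)²/(64×5906) = 158041005/377984 = 418.1 kPa·dm⁶/mol²

a ≈ 418.1 kPa·dm⁶/mol²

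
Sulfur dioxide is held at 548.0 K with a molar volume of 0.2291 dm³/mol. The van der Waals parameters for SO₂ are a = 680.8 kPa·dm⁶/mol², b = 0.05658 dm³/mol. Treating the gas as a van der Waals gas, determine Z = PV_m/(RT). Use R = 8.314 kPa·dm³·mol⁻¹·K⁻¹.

P = RT/(V_m − b) − a/V_m² = (8.314)(548.0)/(0.2291 − 0.05658) − 680.8/(0.2291)²
  = 4556.1/0.17252 − 12971 = 26409 − 12971 = 13438 kPa
Z = PV_m/(RT) = (13438)(0.2291)/((8.314)(548.0)) = 3078.6/4556.1 = 0.6757

Z ≈ 0.6757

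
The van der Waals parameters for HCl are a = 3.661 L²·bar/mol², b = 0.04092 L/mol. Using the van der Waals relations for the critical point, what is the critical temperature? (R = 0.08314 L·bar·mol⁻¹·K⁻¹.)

T_c ≈ 318.8 K

For a van der Waals gas, T_c = 8a/(27Rb).
T_c = 8×3.661/(27×0.08314×0.04092) = 29.288/0.091856 = 318.8 K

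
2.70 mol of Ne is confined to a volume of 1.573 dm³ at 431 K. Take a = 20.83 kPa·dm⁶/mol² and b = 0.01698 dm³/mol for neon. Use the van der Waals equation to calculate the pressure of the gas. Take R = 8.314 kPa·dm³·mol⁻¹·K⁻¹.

P ≈ 6274 kPa

P = nRT/(V − nb) − a n²/V²
nRT/(V − nb) = (2.70)(8.314)(431)/(1.573 − 2.70×0.01698) = 9675.0/1.5272 = 6335.1 kPa
a n²/V² = (20.83)(2.70)²/(1.573)² = 61.370 kPa
P = 6335.1 − 61.370 = 6274 kPa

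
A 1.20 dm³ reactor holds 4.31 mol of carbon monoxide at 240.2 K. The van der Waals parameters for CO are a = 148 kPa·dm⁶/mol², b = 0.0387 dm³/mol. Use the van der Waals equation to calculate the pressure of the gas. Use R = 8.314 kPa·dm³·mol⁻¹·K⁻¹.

P = nRT/(V − nb) − a n²/V²
nRT/(V − nb) = (4.31)(8.314)(240.2)/(1.20 − 4.31×0.0387) = 8607.2/1.0332 = 8330.6 kPa
a n²/V² = (148)(4.31)²/(1.20)² = 1909.2 kPa
P = 8330.6 − 1909.2 = 6421 kPa

P ≈ 6421 kPa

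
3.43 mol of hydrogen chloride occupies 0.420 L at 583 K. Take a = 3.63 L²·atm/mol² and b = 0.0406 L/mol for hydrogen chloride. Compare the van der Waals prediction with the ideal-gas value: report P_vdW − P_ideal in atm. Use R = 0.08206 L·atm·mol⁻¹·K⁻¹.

ΔP ≈ -48.30 atm

Ideal: P_ideal = nRT/V = (3.43)(0.08206)(583)/0.420 = 390.701 atm
vdW: P = nRT/(V − nb) − a n²/V² = 164.095/0.280742 − 42.7066/0.176400 = 584.505 − 242.101 = 342.404 atm
ΔP = 342.404 − 390.701 = -48.30 atm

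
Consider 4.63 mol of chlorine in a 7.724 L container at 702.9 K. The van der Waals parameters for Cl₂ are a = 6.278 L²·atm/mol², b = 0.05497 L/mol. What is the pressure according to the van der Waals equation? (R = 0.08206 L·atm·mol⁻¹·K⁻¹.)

P ≈ 33.50 atm

P = nRT/(V − nb) − a n²/V²
nRT/(V − nb) = (4.63)(0.08206)(702.9)/(7.724 − 4.63×0.05497) = 267.06/7.4695 = 35.753 atm
a n²/V² = (6.278)(4.63)²/(7.724)² = 2.2558 atm
P = 35.753 − 2.2558 = 33.50 atm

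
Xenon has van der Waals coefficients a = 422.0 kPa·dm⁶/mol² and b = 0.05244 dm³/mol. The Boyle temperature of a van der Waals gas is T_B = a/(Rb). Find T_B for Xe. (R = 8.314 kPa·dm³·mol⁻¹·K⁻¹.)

For a van der Waals gas the second virial coefficient B₂ = b − a/(RT) vanishes at T_B = a/(Rb).
T_B = 422.0/(8.314×0.05244) = 422.0/0.43599 = 967.9 K

T_B ≈ 967.9 K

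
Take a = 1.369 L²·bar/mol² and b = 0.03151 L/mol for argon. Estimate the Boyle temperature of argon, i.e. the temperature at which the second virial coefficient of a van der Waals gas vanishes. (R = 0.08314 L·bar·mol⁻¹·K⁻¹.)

T_B ≈ 522.6 K

For a van der Waals gas the second virial coefficient B₂ = b − a/(RT) vanishes at T_B = a/(Rb).
T_B = 1.369/(0.08314×0.03151) = 1.369/0.0026197 = 522.6 K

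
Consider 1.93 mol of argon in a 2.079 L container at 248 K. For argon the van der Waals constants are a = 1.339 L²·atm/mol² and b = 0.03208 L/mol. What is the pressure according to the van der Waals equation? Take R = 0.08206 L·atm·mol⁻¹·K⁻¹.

P ≈ 18.32 atm

P = nRT/(V − nb) − a n²/V²
nRT/(V − nb) = (1.93)(0.08206)(248)/(2.079 − 1.93×0.03208) = 39.277/2.0171 = 19.472 atm
a n²/V² = (1.339)(1.93)²/(2.079)² = 1.1539 atm
P = 19.472 − 1.1539 = 18.32 atm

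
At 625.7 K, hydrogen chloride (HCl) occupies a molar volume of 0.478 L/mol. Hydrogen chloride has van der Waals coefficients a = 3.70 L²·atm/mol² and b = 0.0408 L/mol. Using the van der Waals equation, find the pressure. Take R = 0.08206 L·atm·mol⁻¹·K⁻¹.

P ≈ 101.2 atm

P = RT/(V_m − b) − a/V_m²
RT/(V_m − b) = (0.08206)(625.7)/(0.478 − 0.0408) = 51.345/0.43720 = 117.44 atm
a/V_m² = 3.70/(0.478)² = 16.194 atm
P = 117.44 − 16.194 = 101.2 atm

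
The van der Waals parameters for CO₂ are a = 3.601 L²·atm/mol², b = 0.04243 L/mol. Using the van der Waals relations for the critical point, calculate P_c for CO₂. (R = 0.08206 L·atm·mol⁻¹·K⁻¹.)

For a van der Waals gas, P_c = a/(27b²).
P_c = 3.601/(27×(0.04243)²) = 3.601/0.048608 = 74.08 atm

P_c ≈ 74.08 atm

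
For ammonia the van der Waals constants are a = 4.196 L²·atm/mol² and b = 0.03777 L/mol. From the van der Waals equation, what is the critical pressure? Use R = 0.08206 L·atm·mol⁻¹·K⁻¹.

P_c ≈ 108.9 atm

For a van der Waals gas, P_c = a/(27b²).
P_c = 4.196/(27×(0.03777)²) = 4.196/0.038517 = 108.9 atm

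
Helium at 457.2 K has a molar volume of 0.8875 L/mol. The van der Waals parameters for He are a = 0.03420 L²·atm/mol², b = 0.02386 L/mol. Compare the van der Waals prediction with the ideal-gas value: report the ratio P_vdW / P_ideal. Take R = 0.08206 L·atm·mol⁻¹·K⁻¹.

Ideal: P_ideal = RT/V_m = (0.08206)(457.2)/0.8875 = 42.2736 atm
vdW: P = RT/(V_m − b) − a/V_m² = 37.5178/0.863640 − 0.03420/0.787656 = 43.4415 − 0.0434200 = 43.3981 atm
Ratio = 43.3981/42.2736 = 1.027

P_vdW / P_ideal ≈ 1.027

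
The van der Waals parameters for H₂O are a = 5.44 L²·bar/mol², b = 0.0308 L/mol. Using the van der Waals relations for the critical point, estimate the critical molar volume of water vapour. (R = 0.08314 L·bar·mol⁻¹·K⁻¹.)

For a van der Waals gas, V_m,c = 3b.
V_m,c = 3×0.0308 = 0.09240 L/mol

V_m,c ≈ 0.09240 L/mol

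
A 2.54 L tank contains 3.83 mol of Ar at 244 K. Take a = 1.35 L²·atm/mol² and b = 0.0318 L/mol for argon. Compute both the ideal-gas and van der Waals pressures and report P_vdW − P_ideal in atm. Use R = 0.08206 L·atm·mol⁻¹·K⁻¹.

ΔP ≈ -1.549 atm

Ideal: P_ideal = nRT/V = (3.83)(0.08206)(244)/2.54 = 30.1916 atm
vdW: P = nRT/(V − nb) − a n²/V² = 76.6867/2.41821 − 19.8030/6.45160 = 31.7122 − 3.06947 = 28.6427 atm
ΔP = 28.6427 − 30.1916 = -1.549 atm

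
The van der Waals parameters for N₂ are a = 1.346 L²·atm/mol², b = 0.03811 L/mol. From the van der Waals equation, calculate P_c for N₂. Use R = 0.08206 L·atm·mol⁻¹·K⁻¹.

P_c ≈ 34.32 atm

For a van der Waals gas, P_c = a/(27b²).
P_c = 1.346/(27×(0.03811)²) = 1.346/0.039214 = 34.32 atm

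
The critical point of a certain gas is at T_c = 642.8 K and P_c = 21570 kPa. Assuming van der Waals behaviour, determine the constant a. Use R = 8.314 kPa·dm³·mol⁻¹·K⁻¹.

From T_c = 8a/(27Rb) and P_c = a/(27b²): a = 27 R² T_c²/(64 P_c).
a = 27×(8.314)²×(642.8)²/(64×21570) = 771144101/1380480 = 558.6 kPa·dm⁶/mol²

a ≈ 558.6 kPa·dm⁶/mol²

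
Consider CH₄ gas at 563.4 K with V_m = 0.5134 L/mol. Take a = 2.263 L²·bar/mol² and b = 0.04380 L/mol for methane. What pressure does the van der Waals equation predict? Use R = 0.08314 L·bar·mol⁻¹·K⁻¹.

P ≈ 91.16 bar

P = RT/(V_m − b) − a/V_m²
RT/(V_m − b) = (0.08314)(563.4)/(0.5134 − 0.04380) = 46.841/0.46960 = 99.747 bar
a/V_m² = 2.263/(0.5134)² = 8.5856 bar
P = 99.747 − 8.5856 = 91.16 bar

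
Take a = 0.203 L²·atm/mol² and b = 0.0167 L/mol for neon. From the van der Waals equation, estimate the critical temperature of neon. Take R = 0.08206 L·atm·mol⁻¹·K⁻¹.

T_c ≈ 43.89 K

For a van der Waals gas, T_c = 8a/(27Rb).
T_c = 8×0.203/(27×0.08206×0.0167) = 1.6240/0.037001 = 43.89 K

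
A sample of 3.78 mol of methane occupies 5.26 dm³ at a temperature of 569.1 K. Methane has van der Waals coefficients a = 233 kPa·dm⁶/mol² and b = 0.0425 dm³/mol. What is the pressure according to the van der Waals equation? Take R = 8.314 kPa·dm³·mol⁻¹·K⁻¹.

P ≈ 3387 kPa

P = nRT/(V − nb) − a n²/V²
nRT/(V − nb) = (3.78)(8.314)(569.1)/(5.26 − 3.78×0.0425) = 17885/5.0994 = 3507.3 kPa
a n²/V² = (233)(3.78)²/(5.26)² = 120.33 kPa
P = 3507.3 − 120.33 = 3387 kPa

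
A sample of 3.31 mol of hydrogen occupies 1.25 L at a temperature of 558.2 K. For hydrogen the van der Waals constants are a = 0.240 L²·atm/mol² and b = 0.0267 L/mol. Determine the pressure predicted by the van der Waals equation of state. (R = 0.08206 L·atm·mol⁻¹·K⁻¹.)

P = nRT/(V − nb) − a n²/V²
nRT/(V − nb) = (3.31)(0.08206)(558.2)/(1.25 − 3.31×0.0267) = 151.62/1.1616 = 130.53 atm
a n²/V² = (0.240)(3.31)²/(1.25)² = 1.6829 atm
P = 130.53 − 1.6829 = 128.8 atm

P ≈ 128.8 atm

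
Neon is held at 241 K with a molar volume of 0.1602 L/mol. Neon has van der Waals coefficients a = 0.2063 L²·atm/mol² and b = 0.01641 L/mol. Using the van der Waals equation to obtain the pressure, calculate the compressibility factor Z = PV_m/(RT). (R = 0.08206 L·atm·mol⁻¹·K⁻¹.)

P = RT/(V_m − b) − a/V_m² = (0.08206)(241)/(0.1602 − 0.01641) − 0.2063/(0.1602)²
  = 19.776/0.14379 − 8.0385 = 137.53 − 8.0385 = 129.49 atm
Z = PV_m/(RT) = (129.49)(0.1602)/((0.08206)(241)) = 20.744/19.776 = 1.049

Z ≈ 1.049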